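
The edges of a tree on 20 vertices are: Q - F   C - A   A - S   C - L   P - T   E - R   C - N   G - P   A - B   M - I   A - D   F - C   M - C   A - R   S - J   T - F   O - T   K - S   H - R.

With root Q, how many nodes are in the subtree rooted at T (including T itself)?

4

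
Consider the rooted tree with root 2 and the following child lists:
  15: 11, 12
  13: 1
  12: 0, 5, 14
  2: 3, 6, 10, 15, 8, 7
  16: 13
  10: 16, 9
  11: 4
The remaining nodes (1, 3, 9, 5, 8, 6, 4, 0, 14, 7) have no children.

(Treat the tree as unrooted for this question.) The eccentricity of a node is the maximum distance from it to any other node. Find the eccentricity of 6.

Distances from 6 peak at 5, attained at 1.
6 – 2 – 10 – 16 – 13 – 1

5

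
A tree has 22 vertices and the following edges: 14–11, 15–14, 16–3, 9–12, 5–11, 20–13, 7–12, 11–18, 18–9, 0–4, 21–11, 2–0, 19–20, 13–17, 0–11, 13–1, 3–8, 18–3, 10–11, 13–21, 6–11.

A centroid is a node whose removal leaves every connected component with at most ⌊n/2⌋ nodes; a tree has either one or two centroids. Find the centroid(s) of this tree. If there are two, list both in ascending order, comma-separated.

If 11 is removed the pieces have sizes 7, 6, 3, 2, 1, 1, 1, all ≤ ⌊22/2⌋ = 11.
No neighbour of 11 does as well, so 11 is the unique centroid.

11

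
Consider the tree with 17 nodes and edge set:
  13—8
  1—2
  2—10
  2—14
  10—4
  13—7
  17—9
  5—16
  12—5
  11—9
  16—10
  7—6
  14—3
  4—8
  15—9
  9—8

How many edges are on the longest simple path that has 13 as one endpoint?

6

The node farthest from 13 is 3 (12 also at distance 6), via 13 – 8 – 4 – 10 – 2 – 14 – 3 — 6 edges.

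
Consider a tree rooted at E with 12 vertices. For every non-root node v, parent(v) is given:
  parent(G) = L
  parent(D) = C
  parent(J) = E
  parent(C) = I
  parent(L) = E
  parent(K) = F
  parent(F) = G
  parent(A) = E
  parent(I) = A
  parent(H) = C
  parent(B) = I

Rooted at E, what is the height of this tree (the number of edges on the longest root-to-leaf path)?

The longest root-to-leaf path is E – A – I – C – H (4 edges).

4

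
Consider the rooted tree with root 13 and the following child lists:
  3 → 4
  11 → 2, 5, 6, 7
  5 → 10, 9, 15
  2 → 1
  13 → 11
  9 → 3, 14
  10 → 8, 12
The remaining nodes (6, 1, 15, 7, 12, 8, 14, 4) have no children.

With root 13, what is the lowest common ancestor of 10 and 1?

11

Ancestors of 10 (toward the root): 10, 5, 11, 13.
Ancestors of 1: 1, 2, 11, 13.
The deepest node appearing in both lists is 11.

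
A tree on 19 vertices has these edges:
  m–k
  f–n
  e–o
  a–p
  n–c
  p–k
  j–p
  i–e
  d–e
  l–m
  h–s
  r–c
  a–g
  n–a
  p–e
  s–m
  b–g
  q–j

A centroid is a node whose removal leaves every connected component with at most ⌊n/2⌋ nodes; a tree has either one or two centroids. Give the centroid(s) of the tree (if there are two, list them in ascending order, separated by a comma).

p

If p is removed the pieces have sizes 7, 5, 4, 2, all ≤ ⌊19/2⌋ = 9.
No neighbour of p does as well, so p is the unique centroid.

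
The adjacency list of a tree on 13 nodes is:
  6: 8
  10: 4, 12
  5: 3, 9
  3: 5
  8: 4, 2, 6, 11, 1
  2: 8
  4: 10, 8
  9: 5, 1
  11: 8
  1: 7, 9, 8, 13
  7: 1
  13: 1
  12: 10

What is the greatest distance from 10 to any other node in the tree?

6

A farthest node from 10 is 3.
The path 10 – 4 – 8 – 1 – 9 – 5 – 3 has 6 edges.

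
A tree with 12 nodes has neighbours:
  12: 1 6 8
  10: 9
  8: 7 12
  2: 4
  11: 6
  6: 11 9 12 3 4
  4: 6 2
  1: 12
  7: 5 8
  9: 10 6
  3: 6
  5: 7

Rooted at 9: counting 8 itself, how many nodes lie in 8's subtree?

8's subtree: {8, 7, 5}, size 3.

3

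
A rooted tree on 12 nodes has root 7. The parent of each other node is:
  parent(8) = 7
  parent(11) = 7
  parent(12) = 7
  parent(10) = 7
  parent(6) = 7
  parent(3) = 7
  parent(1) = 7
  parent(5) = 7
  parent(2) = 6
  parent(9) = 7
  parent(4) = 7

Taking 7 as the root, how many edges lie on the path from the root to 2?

Climbing from 2 to the root: 2 – 6 – 7. That's 2 steps.

2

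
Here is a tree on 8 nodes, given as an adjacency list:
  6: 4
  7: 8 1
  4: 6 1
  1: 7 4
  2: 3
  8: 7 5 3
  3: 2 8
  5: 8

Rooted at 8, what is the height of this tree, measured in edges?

4

6 sits deepest: 8 – 7 – 1 – 4 – 6 — 4 edges from the root.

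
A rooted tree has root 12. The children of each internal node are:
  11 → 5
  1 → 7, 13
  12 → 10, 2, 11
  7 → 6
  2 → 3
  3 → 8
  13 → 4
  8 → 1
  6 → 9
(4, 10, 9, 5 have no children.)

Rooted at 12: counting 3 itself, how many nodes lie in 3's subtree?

The subtree rooted at 3 contains: 3, 8, 1, 7, 13, 6, 4, 9 — 8 nodes.

8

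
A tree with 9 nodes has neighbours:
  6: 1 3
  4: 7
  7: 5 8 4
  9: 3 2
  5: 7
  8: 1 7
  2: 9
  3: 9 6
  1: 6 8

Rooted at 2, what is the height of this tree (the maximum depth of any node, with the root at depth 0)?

7

The longest root-to-leaf path is 2–9–3–6–1–8–7–5 (7 edges).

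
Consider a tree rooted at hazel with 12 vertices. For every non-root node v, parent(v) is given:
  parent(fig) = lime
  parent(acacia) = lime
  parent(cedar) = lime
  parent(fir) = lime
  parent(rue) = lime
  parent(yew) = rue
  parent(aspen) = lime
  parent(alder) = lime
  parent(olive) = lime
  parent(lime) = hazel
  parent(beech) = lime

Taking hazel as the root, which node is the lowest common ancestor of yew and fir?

Path yew→root: yew rue lime hazel; path fir→root: fir lime hazel.
First common node: lime.

lime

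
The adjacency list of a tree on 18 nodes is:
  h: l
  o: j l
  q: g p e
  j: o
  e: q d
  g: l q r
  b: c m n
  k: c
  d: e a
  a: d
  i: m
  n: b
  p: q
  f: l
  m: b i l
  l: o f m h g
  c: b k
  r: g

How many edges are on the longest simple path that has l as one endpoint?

5

Distances from l peak at 5, attained at a.
l-g-q-e-d-a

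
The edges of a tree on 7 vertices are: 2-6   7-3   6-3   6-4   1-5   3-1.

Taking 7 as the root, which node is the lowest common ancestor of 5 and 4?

Ancestors of 5 (toward the root): 5, 1, 3, 7.
Ancestors of 4: 4, 6, 3, 7.
The deepest node appearing in both lists is 3.

3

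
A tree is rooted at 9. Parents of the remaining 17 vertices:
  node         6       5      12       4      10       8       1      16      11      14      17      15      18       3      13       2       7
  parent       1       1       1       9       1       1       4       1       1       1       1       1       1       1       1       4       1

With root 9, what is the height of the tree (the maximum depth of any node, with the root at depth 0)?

3 sits deepest: 9–4–1–3 — 3 edges from the root.

3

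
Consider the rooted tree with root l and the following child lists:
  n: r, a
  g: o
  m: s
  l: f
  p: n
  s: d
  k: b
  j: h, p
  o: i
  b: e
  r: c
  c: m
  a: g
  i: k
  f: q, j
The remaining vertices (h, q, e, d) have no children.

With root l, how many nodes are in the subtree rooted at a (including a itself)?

a's subtree: {a, g, o, i, k, b, e}, size 7.

7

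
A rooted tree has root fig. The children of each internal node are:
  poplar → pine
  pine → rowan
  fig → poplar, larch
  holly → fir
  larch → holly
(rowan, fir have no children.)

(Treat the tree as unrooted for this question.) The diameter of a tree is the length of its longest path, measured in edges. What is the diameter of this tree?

Starting from rowan, a farthest node is fir at distance 6.
One longest path: rowan–pine–poplar–fig–larch–holly–fir.
So the diameter is 6.

6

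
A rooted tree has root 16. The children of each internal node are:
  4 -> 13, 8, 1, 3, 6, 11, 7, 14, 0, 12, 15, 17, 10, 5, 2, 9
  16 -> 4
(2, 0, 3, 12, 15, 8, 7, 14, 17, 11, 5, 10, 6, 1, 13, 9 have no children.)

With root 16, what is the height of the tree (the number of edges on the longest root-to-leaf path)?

A deepest node is 17, reached by 16–4–17.
That path has 2 edges, so the height is 2.

2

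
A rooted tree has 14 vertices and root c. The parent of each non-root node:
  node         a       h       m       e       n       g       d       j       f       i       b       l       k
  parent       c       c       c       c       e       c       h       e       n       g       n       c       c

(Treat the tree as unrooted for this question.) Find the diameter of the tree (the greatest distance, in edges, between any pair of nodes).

5

Starting from b, a farthest node is d at distance 5.
One longest path: b – n – e – c – h – d.
So the diameter is 5.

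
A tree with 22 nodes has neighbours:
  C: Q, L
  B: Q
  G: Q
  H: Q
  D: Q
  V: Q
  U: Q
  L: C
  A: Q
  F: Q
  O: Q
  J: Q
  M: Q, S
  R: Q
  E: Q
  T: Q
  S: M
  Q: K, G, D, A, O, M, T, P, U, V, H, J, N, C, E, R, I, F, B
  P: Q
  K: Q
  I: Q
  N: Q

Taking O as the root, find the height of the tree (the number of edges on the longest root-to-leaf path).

3

L sits deepest: O–Q–C–L — 3 edges from the root.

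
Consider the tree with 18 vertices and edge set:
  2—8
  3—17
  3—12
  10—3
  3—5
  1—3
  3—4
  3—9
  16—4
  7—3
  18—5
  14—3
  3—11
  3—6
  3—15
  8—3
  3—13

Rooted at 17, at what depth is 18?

3

17 → 3 → 5 → 18 — 3 edges.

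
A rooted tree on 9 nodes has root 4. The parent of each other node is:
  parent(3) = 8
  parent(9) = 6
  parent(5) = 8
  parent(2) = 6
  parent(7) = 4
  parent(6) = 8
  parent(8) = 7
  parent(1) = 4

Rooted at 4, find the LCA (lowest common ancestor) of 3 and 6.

Ancestors of 3 (toward the root): 3, 8, 7, 4.
Ancestors of 6: 6, 8, 7, 4.
The deepest node appearing in both lists is 8.

8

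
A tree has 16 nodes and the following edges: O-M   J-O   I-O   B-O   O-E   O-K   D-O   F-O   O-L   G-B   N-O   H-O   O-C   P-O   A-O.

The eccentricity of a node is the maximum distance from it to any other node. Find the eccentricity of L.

The node farthest from L is G, via L – O – B – G — 3 edges.

3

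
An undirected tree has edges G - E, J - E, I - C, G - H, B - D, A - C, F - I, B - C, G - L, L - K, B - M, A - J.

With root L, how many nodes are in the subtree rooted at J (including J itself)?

8

Descendants of J (including itself): J, A, C, B, I, M, D, F. That's 8.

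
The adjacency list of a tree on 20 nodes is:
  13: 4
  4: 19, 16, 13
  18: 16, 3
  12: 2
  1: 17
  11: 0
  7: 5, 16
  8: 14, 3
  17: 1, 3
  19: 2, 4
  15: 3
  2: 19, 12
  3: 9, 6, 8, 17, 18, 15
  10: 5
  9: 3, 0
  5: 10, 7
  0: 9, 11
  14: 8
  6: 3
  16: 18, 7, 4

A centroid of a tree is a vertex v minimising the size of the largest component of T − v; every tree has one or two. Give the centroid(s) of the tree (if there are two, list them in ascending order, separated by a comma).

3, 18

If 3 is removed the pieces have sizes 10, 3, 2, 2, 1, 1, all ≤ ⌊20/2⌋ = 10.
Its neighbour 18 also leaves a largest component of size 10, so both are centroids.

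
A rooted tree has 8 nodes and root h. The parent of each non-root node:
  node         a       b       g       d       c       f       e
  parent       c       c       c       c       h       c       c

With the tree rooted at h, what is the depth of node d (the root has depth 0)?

2

Climbing from d to the root: d – c – h. That's 2 steps.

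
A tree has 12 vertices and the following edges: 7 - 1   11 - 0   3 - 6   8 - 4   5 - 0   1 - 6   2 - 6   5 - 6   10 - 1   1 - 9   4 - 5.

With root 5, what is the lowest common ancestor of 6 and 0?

5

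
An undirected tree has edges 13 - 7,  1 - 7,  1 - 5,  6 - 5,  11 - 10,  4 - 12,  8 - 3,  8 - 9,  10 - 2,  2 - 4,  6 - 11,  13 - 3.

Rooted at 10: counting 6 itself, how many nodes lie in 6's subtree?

8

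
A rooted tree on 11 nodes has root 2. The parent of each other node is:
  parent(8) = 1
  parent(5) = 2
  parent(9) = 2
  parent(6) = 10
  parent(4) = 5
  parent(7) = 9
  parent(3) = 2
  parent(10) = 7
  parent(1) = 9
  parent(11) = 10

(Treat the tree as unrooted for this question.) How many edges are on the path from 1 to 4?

1 - 9 - 2 - 5 - 4: 4 edges.

4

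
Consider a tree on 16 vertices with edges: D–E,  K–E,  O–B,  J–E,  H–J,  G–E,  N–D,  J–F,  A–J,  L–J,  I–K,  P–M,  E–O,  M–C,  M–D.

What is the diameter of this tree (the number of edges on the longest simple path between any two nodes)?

5

A longest path is I - K - E - D - M - P, with 5 edges.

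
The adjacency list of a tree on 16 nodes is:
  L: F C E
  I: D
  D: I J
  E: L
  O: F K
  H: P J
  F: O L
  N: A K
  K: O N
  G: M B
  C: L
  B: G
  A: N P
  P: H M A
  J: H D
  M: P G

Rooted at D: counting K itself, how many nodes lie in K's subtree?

6

The subtree rooted at K contains: K, O, F, L, C, E — 6 nodes.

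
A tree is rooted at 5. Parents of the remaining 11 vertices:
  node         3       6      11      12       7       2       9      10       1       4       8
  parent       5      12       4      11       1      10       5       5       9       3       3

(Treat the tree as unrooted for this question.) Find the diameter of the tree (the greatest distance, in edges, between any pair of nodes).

8

BFS from 6 reaches 7 last, at distance 8; BFS from 7 confirms no node is farther.
Path: 6–12–11–4–3–5–9–1–7.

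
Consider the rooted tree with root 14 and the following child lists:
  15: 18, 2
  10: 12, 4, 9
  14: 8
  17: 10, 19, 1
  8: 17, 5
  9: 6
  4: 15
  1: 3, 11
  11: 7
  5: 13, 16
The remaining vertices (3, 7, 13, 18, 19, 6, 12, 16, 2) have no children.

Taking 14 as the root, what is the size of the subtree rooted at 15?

3

Descendants of 15 (including itself): 15, 18, 2. That's 3.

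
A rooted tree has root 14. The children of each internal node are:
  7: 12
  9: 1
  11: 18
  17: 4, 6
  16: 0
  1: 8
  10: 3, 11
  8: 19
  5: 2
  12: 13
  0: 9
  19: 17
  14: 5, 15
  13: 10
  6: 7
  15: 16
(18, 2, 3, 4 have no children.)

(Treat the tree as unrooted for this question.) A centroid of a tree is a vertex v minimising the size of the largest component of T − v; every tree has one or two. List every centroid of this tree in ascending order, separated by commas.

17, 19

If 17 is removed the pieces have sizes 10, 8, 1, all ≤ ⌊20/2⌋ = 10.
19 is adjacent to 17 and is also a centroid (the largest component after removing it is likewise 10).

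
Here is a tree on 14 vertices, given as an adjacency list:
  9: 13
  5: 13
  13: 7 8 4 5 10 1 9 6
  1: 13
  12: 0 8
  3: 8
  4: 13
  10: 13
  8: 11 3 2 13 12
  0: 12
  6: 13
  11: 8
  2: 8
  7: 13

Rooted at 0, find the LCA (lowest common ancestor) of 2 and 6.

Path 2→root: 2 8 12 0; path 6→root: 6 13 8 12 0.
First common node: 8.

8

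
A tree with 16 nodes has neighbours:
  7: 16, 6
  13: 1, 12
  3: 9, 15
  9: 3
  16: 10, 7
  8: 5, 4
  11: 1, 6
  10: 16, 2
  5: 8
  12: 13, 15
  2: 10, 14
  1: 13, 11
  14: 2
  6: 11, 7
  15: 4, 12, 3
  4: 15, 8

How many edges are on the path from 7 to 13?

4

The path is 7 – 6 – 11 – 1 – 13, which has 4 edges.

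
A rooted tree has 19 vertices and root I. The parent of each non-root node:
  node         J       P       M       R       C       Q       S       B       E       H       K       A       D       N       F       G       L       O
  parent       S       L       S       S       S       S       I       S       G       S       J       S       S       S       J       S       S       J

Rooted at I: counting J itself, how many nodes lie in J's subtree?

4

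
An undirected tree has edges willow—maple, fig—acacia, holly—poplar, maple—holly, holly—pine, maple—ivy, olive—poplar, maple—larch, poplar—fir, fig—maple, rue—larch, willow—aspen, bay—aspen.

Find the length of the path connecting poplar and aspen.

4

poplar - holly - maple - willow - aspen: 4 edges.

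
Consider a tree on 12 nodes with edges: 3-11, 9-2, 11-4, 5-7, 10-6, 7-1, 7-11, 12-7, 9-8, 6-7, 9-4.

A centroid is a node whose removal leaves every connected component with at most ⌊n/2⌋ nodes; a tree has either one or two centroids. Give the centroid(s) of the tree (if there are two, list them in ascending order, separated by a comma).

If 11 is removed the pieces have sizes 6, 4, 1, all ≤ ⌊12/2⌋ = 6.
7 is adjacent to 11 and is also a centroid (the largest component after removing it is likewise 6).

7, 11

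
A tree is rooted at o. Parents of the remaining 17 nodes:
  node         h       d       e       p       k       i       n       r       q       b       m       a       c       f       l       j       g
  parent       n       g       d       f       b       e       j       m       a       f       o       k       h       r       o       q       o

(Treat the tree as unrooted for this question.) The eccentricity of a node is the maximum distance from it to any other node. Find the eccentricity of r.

The node farthest from r is c, via r–f–b–k–a–q–j–n–h–c — 9 edges.

9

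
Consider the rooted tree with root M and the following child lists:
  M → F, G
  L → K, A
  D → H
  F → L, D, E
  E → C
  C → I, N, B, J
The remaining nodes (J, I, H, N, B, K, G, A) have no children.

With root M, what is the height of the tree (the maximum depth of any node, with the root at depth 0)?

4

J sits deepest: M – F – E – C – J — 4 edges from the root.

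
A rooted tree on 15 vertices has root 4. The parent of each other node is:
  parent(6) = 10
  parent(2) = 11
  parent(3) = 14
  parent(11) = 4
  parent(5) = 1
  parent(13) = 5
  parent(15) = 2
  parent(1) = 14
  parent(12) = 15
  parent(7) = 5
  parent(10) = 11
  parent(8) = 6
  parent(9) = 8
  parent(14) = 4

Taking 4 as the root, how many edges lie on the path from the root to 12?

4 → 11 → 2 → 15 → 12 — 4 edges.

4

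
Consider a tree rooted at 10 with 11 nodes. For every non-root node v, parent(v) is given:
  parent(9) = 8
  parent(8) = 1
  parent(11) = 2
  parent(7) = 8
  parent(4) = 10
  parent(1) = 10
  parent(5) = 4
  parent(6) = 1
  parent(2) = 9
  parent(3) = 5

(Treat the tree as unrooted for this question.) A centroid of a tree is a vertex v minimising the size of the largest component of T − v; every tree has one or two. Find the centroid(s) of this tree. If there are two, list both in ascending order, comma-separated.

Removing 1 splits the tree into components of sizes 5, 4, 1; the largest is 5 ≤ ⌊11/2⌋ = 5.
Every other node leaves some component of size > 5, so the centroid is unique.

1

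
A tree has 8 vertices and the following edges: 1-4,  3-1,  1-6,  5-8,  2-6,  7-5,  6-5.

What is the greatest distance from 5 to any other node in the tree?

Distances from 5 peak at 3, attained at 4 (3 also at distance 3).
5-6-1-4

3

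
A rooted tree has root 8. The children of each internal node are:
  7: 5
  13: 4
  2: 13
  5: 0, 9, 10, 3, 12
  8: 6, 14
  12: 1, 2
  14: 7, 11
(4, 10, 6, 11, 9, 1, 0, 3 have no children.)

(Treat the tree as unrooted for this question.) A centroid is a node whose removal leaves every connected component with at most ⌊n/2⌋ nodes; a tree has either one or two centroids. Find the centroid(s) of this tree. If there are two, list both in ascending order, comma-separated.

If 5 is removed the pieces have sizes 5, 5, 1, 1, 1, 1, all ≤ ⌊15/2⌋ = 7.
No neighbour of 5 does as well, so 5 is the unique centroid.

5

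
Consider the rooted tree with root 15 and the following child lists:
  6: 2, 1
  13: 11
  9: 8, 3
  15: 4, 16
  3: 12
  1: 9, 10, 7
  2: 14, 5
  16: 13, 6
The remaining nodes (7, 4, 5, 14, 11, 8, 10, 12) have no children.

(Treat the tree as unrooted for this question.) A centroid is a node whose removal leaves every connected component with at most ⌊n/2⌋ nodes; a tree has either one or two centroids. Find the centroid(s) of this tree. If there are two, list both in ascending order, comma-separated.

If 6 is removed the pieces have sizes 7, 5, 3, all ≤ ⌊16/2⌋ = 8.
Every other node leaves some component of size > 8, so the centroid is unique.

6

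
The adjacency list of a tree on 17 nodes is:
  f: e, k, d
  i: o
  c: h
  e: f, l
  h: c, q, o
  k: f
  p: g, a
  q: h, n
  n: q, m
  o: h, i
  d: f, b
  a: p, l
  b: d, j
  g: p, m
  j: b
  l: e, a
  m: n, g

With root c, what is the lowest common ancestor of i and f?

h

i's ancestor chain is i, o, h, c and f's is f, e, l, a, p, g, m, n, q, h, c; they first meet at h.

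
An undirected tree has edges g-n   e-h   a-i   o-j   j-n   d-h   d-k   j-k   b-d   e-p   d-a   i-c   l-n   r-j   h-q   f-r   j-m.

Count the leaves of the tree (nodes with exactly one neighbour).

The leaves are b, c, f, g, l, m, o, p, q.
That is 9 leaves.

9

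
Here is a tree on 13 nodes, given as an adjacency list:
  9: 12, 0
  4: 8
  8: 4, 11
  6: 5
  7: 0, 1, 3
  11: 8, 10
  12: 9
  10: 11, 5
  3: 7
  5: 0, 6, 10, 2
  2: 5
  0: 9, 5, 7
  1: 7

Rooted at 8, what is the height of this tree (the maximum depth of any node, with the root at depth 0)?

A deepest node is 3, reached by 8 → 11 → 10 → 5 → 0 → 7 → 3.
That path has 6 edges, so the height is 6.

6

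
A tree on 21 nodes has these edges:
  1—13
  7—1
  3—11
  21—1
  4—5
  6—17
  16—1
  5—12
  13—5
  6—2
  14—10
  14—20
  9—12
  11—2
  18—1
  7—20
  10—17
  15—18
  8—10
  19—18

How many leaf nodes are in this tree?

Degree-1 nodes: 3, 4, 8, 9, 15, 16, 19, 21 — 8 of them.

8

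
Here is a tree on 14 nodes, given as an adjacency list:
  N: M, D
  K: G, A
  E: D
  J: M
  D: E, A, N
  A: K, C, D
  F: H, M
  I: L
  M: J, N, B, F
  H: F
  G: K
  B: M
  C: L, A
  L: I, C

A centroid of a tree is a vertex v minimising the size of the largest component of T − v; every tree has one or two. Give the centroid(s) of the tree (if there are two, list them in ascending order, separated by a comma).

Removing D splits the tree into components of sizes 6, 6, 1; the largest is 6 ≤ ⌊14/2⌋ = 7.
Every other node leaves some component of size > 7, so the centroid is unique.

D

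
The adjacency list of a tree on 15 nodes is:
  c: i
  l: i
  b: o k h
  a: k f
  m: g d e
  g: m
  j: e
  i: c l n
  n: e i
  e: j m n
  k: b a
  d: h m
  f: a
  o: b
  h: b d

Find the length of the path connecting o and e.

5

Walking from o: o – b – h – d – m – e. Length 5.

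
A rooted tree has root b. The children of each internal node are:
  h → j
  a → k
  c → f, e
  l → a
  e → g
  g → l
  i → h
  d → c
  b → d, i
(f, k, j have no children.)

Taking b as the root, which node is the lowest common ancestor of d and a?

d

Path d→root: d b; path a→root: a l g e c d b.
First common node: d.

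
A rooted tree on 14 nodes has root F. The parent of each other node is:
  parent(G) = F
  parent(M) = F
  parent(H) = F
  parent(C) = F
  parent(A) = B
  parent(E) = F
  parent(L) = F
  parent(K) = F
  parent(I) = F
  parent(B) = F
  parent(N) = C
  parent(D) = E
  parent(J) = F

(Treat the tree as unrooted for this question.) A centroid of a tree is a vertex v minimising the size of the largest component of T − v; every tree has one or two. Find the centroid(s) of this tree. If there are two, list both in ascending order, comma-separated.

F

If F is removed the pieces have sizes 2, 2, 2, 1, 1, 1, 1, 1, 1, 1, all ≤ ⌊14/2⌋ = 7.
Every other node leaves some component of size > 7, so the centroid is unique.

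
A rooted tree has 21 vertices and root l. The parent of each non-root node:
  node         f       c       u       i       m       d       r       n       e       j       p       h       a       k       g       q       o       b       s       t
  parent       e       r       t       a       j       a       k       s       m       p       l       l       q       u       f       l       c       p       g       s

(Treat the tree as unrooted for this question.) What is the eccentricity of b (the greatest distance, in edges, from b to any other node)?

13

Distances from b peak at 13, attained at o.
b – p – j – m – e – f – g – s – t – u – k – r – c – o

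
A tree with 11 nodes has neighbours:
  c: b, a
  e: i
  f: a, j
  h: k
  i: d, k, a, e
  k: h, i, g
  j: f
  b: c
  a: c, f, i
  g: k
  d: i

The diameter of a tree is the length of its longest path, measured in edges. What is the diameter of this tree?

Starting from b, a farthest node is g at distance 5.
One longest path: b–c–a–i–k–g.
So the diameter is 5.

5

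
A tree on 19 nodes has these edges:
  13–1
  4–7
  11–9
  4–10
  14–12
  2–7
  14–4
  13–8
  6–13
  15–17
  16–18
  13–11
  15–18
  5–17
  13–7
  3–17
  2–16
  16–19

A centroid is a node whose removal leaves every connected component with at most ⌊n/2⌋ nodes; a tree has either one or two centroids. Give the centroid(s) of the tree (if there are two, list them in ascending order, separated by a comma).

7

Removing 7 splits the tree into components of sizes 8, 6, 4; the largest is 8 ≤ ⌊19/2⌋ = 9.
No neighbour of 7 does as well, so 7 is the unique centroid.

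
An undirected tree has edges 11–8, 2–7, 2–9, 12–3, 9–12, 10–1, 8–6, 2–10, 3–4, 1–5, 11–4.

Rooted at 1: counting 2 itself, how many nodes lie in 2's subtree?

9

The subtree rooted at 2 contains: 2, 9, 7, 12, 3, 4, 11, 8, 6 — 9 nodes.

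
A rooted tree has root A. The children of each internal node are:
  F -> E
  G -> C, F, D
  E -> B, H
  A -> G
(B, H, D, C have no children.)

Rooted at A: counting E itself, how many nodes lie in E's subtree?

The subtree rooted at E contains: E, H, B — 3 nodes.

3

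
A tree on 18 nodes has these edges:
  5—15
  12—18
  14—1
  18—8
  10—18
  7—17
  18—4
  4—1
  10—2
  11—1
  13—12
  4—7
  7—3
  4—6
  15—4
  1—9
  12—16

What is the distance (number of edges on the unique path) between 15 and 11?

3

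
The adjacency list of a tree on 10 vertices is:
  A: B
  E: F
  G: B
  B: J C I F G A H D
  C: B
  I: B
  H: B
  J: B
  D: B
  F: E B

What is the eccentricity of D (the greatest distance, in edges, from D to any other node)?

3

Distances from D peak at 3, attained at E.
D-B-F-E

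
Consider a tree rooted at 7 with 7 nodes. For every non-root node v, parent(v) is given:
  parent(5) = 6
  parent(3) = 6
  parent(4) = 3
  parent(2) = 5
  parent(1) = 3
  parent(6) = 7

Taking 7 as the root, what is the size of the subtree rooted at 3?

3

Descendants of 3 (including itself): 3, 1, 4. That's 3.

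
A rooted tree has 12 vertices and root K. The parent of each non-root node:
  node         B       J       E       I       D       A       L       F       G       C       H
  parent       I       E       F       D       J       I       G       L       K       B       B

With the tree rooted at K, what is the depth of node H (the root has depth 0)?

9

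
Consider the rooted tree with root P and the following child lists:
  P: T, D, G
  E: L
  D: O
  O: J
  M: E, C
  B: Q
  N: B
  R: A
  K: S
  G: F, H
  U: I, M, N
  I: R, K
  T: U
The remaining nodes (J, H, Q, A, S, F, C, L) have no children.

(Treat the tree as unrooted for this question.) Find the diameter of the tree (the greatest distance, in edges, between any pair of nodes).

8

BFS from J reaches Q last, at distance 8; BFS from Q confirms no node is farther.
Path: J – O – D – P – T – U – N – B – Q.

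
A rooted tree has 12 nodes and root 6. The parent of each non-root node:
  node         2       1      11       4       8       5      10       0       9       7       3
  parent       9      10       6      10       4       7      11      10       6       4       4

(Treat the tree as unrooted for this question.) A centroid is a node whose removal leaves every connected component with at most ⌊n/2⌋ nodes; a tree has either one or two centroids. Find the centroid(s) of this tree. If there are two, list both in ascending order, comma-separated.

Delete 10: the remaining components have sizes 5, 4, 1, 1. Max 5 ≤ 6, so 10 is a centroid.
Every other node leaves some component of size > 6, so the centroid is unique.

10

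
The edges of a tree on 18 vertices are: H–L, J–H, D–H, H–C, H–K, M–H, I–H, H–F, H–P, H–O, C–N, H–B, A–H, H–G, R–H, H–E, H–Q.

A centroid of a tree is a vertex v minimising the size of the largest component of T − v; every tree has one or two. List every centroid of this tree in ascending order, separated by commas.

H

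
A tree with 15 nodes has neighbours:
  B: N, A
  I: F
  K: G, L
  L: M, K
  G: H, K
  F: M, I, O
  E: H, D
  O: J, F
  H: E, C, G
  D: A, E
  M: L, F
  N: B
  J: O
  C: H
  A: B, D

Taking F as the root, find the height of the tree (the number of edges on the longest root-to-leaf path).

10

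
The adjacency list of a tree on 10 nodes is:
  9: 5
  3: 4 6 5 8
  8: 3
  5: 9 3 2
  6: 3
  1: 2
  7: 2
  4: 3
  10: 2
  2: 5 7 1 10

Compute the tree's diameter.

4

A longest path is 10 - 2 - 5 - 3 - 4, with 4 edges.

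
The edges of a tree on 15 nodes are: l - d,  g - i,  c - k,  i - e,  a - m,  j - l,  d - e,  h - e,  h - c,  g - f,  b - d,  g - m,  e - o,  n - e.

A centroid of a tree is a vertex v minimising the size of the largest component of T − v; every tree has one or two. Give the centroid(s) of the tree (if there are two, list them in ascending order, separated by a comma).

e

If e is removed the pieces have sizes 5, 4, 3, 1, 1, all ≤ ⌊15/2⌋ = 7.
No neighbour of e does as well, so e is the unique centroid.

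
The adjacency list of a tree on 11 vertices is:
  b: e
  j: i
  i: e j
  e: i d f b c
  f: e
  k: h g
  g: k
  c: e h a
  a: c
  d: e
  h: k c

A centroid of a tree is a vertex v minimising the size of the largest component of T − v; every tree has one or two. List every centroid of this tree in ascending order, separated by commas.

Removing e splits the tree into components of sizes 5, 2, 1, 1, 1; the largest is 5 ≤ ⌊11/2⌋ = 5.
Every other node leaves some component of size > 5, so the centroid is unique.

e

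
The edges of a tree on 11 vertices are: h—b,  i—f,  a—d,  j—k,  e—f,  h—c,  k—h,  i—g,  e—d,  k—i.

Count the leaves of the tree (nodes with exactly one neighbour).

5

Degree-1 nodes: a, b, c, g, j — 5 of them.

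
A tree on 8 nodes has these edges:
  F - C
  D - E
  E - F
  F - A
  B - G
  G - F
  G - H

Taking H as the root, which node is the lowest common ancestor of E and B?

G

Ancestors of E (toward the root): E, F, G, H.
Ancestors of B: B, G, H.
The deepest node appearing in both lists is G.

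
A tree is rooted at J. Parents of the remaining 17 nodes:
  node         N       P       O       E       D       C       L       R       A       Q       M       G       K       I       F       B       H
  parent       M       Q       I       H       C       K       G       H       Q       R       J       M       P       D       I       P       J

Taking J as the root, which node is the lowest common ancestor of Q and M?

J

Path Q→root: Q R H J; path M→root: M J.
First common node: J.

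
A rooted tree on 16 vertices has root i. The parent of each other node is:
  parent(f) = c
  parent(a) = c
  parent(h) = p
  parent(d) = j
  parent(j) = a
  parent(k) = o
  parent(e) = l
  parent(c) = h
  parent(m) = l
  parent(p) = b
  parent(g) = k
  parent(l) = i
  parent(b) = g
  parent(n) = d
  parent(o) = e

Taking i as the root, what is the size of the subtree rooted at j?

3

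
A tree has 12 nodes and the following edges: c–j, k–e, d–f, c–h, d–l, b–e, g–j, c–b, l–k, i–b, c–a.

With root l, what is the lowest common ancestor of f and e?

l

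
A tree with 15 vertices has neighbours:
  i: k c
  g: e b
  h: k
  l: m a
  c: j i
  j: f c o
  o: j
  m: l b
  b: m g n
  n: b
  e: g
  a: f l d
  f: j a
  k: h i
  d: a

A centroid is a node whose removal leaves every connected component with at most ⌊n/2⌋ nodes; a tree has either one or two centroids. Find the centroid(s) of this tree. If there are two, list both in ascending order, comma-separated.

a

If a is removed the pieces have sizes 7, 6, 1, all ≤ ⌊15/2⌋ = 7.
No neighbour of a does as well, so a is the unique centroid.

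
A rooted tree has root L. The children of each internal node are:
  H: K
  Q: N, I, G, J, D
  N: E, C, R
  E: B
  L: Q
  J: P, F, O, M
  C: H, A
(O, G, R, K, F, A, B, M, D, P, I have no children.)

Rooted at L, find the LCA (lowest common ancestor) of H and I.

H's ancestor chain is H, C, N, Q, L and I's is I, Q, L; they first meet at Q.

Q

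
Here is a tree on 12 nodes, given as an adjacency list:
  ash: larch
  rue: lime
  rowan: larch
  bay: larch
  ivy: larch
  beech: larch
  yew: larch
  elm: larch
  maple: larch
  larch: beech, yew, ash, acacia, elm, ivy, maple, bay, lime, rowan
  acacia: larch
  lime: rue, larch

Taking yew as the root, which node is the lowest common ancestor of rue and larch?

rue's ancestor chain is rue, lime, larch, yew and larch's is larch, yew; they first meet at larch.

larch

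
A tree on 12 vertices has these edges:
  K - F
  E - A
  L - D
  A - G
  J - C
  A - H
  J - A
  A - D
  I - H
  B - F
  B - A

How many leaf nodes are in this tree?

6

Exactly 6 nodes have a single neighbour: C, E, G, I, K, L.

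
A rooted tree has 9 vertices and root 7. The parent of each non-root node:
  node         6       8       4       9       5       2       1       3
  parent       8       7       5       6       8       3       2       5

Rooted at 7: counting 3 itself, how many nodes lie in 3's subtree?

The subtree rooted at 3 contains: 3, 2, 1 — 3 nodes.

3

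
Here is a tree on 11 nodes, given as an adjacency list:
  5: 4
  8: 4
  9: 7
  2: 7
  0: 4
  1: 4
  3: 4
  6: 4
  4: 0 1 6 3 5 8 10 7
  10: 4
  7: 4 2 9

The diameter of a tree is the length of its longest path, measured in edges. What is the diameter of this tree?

3

BFS from 9 reaches 10 last, at distance 3; BFS from 10 confirms no node is farther.
Path: 9-7-4-10.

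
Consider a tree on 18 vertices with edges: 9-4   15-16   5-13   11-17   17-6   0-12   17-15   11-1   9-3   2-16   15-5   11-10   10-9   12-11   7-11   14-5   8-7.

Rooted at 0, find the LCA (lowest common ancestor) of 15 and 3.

15's ancestor chain is 15, 17, 11, 12, 0 and 3's is 3, 9, 10, 11, 12, 0; they first meet at 11.

11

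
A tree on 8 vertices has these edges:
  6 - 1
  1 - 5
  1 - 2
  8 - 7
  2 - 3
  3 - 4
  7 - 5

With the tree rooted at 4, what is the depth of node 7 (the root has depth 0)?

5

Climbing from 7 to the root: 7–5–1–2–3–4. That's 5 steps.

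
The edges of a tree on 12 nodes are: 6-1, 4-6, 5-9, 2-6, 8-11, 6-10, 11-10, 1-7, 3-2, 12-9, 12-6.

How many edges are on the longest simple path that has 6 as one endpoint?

A farthest node from 6 is 8 (5 also at distance 3).
The path 6–10–11–8 has 3 edges.

3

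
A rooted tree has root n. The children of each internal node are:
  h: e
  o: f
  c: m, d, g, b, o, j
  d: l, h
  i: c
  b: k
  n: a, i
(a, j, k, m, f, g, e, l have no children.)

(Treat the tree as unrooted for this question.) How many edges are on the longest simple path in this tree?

BFS from a reaches e last, at distance 6; BFS from e confirms no node is farther.
Path: a-n-i-c-d-h-e.

6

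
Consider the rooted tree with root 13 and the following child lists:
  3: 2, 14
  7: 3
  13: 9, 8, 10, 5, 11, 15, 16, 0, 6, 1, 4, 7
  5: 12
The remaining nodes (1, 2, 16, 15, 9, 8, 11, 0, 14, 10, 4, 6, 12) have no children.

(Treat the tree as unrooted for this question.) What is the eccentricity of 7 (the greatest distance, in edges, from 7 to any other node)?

A farthest node from 7 is 12.
The path 7–13–5–12 has 3 edges.

3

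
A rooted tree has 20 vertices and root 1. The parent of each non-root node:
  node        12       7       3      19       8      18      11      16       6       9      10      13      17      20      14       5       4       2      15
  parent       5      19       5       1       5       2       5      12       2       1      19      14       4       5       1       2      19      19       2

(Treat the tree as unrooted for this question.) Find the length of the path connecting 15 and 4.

3

Walking from 15: 15 – 2 – 19 – 4. Length 3.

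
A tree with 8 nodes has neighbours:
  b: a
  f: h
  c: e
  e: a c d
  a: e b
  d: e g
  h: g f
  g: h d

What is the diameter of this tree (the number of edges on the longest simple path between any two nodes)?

6

BFS from f reaches b last, at distance 6; BFS from b confirms no node is farther.
Path: f - h - g - d - e - a - b.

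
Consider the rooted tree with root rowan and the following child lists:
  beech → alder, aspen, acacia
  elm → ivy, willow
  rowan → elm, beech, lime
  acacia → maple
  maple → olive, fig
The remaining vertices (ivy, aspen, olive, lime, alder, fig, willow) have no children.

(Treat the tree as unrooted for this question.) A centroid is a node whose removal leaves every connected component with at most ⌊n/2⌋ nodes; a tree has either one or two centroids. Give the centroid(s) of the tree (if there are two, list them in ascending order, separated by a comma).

beech

Removing beech splits the tree into components of sizes 5, 4, 1, 1; the largest is 5 ≤ ⌊12/2⌋ = 6.
No neighbour of beech does as well, so beech is the unique centroid.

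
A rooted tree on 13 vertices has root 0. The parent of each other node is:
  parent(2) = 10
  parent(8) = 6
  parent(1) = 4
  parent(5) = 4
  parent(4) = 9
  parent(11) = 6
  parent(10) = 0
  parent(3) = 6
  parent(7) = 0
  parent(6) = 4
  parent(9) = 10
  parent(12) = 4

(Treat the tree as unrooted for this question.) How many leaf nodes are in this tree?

8

Degree-1 nodes: 1, 2, 3, 5, 7, 8, 11, 12 — 8 of them.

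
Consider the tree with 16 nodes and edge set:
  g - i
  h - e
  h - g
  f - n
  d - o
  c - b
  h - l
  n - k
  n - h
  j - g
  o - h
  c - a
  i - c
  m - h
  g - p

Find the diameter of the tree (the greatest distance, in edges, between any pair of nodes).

BFS from a reaches f last, at distance 6; BFS from f confirms no node is farther.
Path: a – c – i – g – h – n – f.

6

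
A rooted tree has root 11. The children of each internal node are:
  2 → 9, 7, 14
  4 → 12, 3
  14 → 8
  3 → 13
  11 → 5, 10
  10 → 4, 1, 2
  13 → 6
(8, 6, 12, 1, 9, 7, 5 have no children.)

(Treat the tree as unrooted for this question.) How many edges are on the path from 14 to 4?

3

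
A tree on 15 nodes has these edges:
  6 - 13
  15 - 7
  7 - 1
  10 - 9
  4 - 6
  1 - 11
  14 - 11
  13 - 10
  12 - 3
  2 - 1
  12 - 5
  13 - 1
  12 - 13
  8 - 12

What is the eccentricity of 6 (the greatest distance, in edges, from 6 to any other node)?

4

Distances from 6 peak at 4, attained at 15 (14 also at distance 4).
6-13-1-7-15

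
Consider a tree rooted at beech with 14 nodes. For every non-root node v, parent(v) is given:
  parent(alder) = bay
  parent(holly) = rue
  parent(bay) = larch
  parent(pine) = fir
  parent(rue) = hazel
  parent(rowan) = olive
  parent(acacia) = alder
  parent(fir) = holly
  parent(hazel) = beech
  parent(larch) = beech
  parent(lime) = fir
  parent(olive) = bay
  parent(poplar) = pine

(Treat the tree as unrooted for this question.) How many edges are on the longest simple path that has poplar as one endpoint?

10

The node farthest from poplar is acacia (rowan also at distance 10), via poplar – pine – fir – holly – rue – hazel – beech – larch – bay – alder – acacia — 10 edges.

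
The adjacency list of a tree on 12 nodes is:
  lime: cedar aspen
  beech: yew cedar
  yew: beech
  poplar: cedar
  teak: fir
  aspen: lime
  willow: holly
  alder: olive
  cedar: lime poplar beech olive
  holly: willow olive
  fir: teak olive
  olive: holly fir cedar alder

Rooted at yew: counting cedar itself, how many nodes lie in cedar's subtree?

10

Descendants of cedar (including itself): cedar, olive, lime, poplar, fir, holly, alder, aspen, teak, willow. That's 10.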